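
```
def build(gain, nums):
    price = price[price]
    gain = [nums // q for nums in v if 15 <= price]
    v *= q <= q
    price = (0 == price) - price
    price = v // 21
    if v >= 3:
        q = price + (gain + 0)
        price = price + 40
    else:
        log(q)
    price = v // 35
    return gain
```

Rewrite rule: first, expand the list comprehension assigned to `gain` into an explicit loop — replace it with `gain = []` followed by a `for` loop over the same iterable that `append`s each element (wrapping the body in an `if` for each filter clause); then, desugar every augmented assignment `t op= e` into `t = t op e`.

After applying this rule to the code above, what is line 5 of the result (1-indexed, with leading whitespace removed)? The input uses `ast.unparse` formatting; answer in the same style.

Transformed code:
def build(gain, nums):
    price = price[price]
    gain = []
    for nums in v:
        if 15 <= price:
            gain.append(nums // q)
    v = v * (q <= q)
    price = (0 == price) - price
    price = v // 21
    if v >= 3:
        q = price + (gain + 0)
        price = price + 40
    else:
        log(q)
    price = v // 35
    return gain

if 15 <= price:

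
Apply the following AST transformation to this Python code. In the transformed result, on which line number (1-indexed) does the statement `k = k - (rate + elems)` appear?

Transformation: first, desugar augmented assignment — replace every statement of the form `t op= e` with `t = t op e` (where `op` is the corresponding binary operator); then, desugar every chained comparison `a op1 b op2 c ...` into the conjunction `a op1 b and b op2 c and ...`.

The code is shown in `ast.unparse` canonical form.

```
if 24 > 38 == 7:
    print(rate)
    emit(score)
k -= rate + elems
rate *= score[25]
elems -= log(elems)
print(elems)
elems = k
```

Transformed code:
if 24 > 38 and 38 == 7:
    print(rate)
    emit(score)
k = k - (rate + elems)
rate = rate * score[25]
elems = elems - log(elems)
print(elems)
elems = k

4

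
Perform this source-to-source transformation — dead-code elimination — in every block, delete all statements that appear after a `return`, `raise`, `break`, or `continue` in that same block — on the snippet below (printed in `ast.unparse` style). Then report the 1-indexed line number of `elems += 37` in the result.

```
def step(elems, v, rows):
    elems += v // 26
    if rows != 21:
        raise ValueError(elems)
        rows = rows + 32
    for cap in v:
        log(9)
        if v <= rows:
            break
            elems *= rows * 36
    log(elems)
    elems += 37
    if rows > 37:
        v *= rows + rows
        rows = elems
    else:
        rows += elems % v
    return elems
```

Transformed code:
def step(elems, v, rows):
    elems += v // 26
    if rows != 21:
        raise ValueError(elems)
    for cap in v:
        log(9)
        if v <= rows:
            break
    log(elems)
    elems += 37
    if rows > 37:
        v *= rows + rows
        rows = elems
    else:
        rows += elems % v
    return elems

10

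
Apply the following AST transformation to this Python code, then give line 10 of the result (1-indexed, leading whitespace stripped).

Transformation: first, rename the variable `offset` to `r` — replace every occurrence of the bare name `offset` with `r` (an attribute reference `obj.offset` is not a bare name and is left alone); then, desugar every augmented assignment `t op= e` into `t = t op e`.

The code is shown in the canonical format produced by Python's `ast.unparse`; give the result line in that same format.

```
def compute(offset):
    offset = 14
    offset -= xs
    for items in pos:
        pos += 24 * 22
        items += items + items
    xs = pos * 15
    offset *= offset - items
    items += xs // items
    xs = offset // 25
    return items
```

xs = r // 25

Transformed code:
def compute(r):
    r = 14
    r = r - xs
    for items in pos:
        pos = pos + 24 * 22
        items = items + (items + items)
    xs = pos * 15
    r = r * (r - items)
    items = items + xs // items
    xs = r // 25
    return items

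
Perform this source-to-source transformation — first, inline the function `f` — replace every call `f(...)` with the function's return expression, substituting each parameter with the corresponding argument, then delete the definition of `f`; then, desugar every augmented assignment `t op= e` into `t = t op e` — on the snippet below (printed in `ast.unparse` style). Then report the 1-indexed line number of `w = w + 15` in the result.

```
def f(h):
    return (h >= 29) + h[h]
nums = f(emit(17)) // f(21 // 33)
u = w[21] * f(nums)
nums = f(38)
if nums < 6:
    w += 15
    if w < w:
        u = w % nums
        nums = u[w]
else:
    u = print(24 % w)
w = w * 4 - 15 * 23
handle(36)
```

Transformed code:
nums = ((emit(17) >= 29) + emit(17)[emit(17)]) // ((21 // 33 >= 29) + (21 // 33)[21 // 33])
u = w[21] * ((nums >= 29) + nums[nums])
nums = (38 >= 29) + 38[38]
if nums < 6:
    w = w + 15
    if w < w:
        u = w % nums
        nums = u[w]
else:
    u = print(24 % w)
w = w * 4 - 15 * 23
handle(36)

5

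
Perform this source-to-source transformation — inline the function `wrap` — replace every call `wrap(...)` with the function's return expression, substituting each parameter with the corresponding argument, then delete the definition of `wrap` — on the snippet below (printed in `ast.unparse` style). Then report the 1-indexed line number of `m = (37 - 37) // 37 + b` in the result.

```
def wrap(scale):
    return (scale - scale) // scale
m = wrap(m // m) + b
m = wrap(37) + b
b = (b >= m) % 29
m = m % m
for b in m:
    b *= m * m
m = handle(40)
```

2

Transformed code:
m = (m // m - m // m) // (m // m) + b
m = (37 - 37) // 37 + b
b = (b >= m) % 29
m = m % m
for b in m:
    b *= m * m
m = handle(40)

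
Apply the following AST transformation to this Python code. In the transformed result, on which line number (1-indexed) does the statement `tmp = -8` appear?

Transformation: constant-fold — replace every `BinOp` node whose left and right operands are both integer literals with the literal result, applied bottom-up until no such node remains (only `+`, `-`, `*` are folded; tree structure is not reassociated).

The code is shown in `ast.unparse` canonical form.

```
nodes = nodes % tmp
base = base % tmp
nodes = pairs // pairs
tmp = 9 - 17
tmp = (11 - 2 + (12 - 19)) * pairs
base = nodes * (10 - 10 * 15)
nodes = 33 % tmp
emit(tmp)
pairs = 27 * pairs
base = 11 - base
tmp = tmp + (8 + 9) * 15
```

Transformed code:
nodes = nodes % tmp
base = base % tmp
nodes = pairs // pairs
tmp = -8
tmp = 2 * pairs
base = nodes * -140
nodes = 33 % tmp
emit(tmp)
pairs = 27 * pairs
base = 11 - base
tmp = tmp + 255

4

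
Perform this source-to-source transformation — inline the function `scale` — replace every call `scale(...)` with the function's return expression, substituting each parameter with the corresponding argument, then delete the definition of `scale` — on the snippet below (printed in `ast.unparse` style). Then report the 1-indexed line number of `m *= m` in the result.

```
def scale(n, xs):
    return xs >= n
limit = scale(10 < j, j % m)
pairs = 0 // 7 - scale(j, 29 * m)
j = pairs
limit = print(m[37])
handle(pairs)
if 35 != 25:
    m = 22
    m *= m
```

8

Transformed code:
limit = j % m >= (10 < j)
pairs = 0 // 7 - (29 * m >= j)
j = pairs
limit = print(m[37])
handle(pairs)
if 35 != 25:
    m = 22
    m *= m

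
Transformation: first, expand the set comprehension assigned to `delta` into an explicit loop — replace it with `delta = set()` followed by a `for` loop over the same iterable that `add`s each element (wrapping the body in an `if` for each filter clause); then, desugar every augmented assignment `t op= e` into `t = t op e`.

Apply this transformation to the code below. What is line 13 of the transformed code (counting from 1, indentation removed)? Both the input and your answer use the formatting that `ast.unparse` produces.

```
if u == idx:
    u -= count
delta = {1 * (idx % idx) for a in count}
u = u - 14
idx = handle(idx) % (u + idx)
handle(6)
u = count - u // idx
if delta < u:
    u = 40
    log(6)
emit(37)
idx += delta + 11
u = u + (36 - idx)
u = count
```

Transformed code:
if u == idx:
    u = u - count
delta = set()
for a in count:
    delta.add(1 * (idx % idx))
u = u - 14
idx = handle(idx) % (u + idx)
handle(6)
u = count - u // idx
if delta < u:
    u = 40
    log(6)
emit(37)
idx = idx + (delta + 11)
u = u + (36 - idx)
u = count

emit(37)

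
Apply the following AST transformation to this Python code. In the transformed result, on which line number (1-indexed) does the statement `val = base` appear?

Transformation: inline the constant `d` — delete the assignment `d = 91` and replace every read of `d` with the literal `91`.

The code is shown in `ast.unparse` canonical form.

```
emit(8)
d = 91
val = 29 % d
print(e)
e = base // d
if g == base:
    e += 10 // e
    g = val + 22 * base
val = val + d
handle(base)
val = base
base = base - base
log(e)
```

Transformed code:
emit(8)
val = 29 % 91
print(e)
e = base // 91
if g == base:
    e += 10 // e
    g = val + 22 * base
val = val + 91
handle(base)
val = base
base = base - base
log(e)

10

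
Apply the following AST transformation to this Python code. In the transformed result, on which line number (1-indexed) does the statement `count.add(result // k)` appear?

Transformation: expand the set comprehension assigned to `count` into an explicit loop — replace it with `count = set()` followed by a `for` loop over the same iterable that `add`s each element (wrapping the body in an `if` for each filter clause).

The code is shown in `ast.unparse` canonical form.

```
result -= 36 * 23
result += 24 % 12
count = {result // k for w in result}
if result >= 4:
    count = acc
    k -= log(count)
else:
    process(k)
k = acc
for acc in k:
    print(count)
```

Transformed code:
result -= 36 * 23
result += 24 % 12
count = set()
for w in result:
    count.add(result // k)
if result >= 4:
    count = acc
    k -= log(count)
else:
    process(k)
k = acc
for acc in k:
    print(count)

5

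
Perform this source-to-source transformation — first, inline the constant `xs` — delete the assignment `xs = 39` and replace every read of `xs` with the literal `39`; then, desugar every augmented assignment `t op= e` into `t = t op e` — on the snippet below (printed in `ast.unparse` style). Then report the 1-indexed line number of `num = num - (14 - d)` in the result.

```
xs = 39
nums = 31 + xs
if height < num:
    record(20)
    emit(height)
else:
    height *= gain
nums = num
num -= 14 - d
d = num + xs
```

Transformed code:
nums = 31 + 39
if height < num:
    record(20)
    emit(height)
else:
    height = height * gain
nums = num
num = num - (14 - d)
d = num + 39

8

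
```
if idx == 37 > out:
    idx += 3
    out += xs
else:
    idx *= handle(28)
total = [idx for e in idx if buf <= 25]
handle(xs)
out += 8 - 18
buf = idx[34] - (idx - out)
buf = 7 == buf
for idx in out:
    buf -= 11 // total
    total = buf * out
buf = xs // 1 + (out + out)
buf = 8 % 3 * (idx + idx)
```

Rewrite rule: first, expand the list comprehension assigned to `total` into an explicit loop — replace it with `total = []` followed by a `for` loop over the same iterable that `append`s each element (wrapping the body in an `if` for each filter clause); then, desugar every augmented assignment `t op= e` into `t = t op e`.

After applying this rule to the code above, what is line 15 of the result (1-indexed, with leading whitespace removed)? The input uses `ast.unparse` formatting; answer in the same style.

Transformed code:
if idx == 37 > out:
    idx = idx + 3
    out = out + xs
else:
    idx = idx * handle(28)
total = []
for e in idx:
    if buf <= 25:
        total.append(idx)
handle(xs)
out = out + (8 - 18)
buf = idx[34] - (idx - out)
buf = 7 == buf
for idx in out:
    buf = buf - 11 // total
    total = buf * out
buf = xs // 1 + (out + out)
buf = 8 % 3 * (idx + idx)

buf = buf - 11 // total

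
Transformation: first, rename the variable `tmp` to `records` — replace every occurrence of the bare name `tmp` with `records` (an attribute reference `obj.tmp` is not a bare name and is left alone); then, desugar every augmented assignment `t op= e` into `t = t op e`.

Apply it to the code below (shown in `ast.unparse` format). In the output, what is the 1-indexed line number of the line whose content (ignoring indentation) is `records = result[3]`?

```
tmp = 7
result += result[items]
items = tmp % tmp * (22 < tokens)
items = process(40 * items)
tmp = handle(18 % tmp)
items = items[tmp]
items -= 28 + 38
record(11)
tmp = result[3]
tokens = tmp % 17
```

Transformed code:
records = 7
result = result + result[items]
items = records % records * (22 < tokens)
items = process(40 * items)
records = handle(18 % records)
items = items[records]
items = items - (28 + 38)
record(11)
records = result[3]
tokens = records % 17

9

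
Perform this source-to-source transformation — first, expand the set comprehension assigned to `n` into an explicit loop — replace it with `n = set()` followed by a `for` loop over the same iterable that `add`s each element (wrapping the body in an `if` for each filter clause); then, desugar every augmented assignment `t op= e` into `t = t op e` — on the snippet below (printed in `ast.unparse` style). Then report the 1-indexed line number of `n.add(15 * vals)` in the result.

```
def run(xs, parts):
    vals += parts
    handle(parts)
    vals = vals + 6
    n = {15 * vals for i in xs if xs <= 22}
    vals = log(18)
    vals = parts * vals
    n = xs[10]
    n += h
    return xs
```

Transformed code:
def run(xs, parts):
    vals = vals + parts
    handle(parts)
    vals = vals + 6
    n = set()
    for i in xs:
        if xs <= 22:
            n.add(15 * vals)
    vals = log(18)
    vals = parts * vals
    n = xs[10]
    n = n + h
    return xs

8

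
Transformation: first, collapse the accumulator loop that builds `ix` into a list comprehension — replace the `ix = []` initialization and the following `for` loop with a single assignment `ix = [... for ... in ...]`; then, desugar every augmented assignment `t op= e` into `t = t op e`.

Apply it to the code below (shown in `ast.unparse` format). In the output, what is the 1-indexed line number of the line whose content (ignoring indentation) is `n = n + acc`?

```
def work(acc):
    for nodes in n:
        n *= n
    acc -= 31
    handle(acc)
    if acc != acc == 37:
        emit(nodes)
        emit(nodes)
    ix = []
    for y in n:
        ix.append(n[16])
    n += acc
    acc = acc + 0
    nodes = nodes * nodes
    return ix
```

10

Transformed code:
def work(acc):
    for nodes in n:
        n = n * n
    acc = acc - 31
    handle(acc)
    if acc != acc == 37:
        emit(nodes)
        emit(nodes)
    ix = [n[16] for y in n]
    n = n + acc
    acc = acc + 0
    nodes = nodes * nodes
    return ix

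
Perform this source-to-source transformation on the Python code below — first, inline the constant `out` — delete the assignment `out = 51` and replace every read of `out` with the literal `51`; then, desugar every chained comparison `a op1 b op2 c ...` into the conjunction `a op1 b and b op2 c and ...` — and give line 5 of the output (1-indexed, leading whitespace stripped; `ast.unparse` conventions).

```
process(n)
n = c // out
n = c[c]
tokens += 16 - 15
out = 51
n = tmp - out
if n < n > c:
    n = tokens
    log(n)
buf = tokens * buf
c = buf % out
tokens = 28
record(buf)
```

Transformed code:
process(n)
n = c // 51
n = c[c]
tokens += 16 - 15
n = tmp - 51
if n < n and n > c:
    n = tokens
    log(n)
buf = tokens * buf
c = buf % 51
tokens = 28
record(buf)

n = tmp - 51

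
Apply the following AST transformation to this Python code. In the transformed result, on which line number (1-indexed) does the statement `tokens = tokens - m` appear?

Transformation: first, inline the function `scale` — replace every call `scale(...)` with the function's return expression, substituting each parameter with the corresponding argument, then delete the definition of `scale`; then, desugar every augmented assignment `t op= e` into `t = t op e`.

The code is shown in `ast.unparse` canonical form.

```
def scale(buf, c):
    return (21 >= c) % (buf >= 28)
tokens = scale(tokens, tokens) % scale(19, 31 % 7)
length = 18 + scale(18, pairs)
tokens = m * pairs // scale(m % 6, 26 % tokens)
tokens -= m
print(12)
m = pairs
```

4

Transformed code:
tokens = (21 >= tokens) % (tokens >= 28) % ((21 >= 31 % 7) % (19 >= 28))
length = 18 + (21 >= pairs) % (18 >= 28)
tokens = m * pairs // ((21 >= 26 % tokens) % (m % 6 >= 28))
tokens = tokens - m
print(12)
m = pairs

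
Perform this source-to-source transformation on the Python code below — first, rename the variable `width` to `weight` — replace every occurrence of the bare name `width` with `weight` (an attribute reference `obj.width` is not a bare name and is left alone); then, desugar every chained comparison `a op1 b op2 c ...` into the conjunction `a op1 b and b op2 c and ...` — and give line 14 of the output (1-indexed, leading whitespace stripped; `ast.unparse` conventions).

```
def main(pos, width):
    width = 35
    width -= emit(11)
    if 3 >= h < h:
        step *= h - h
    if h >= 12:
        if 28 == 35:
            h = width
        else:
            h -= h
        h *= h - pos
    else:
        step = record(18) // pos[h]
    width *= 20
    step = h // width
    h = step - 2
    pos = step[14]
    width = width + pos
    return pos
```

weight *= 20

Transformed code:
def main(pos, weight):
    weight = 35
    weight -= emit(11)
    if 3 >= h and h < h:
        step *= h - h
    if h >= 12:
        if 28 == 35:
            h = weight
        else:
            h -= h
        h *= h - pos
    else:
        step = record(18) // pos[h]
    weight *= 20
    step = h // weight
    h = step - 2
    pos = step[14]
    weight = weight + pos
    return pos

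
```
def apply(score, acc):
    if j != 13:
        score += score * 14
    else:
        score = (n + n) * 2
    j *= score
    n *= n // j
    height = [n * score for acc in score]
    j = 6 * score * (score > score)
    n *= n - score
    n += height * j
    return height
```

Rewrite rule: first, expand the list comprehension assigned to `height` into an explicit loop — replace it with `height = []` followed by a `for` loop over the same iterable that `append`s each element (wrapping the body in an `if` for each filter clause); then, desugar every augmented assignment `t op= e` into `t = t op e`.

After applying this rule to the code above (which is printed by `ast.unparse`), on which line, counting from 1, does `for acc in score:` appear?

Transformed code:
def apply(score, acc):
    if j != 13:
        score = score + score * 14
    else:
        score = (n + n) * 2
    j = j * score
    n = n * (n // j)
    height = []
    for acc in score:
        height.append(n * score)
    j = 6 * score * (score > score)
    n = n * (n - score)
    n = n + height * j
    return height

9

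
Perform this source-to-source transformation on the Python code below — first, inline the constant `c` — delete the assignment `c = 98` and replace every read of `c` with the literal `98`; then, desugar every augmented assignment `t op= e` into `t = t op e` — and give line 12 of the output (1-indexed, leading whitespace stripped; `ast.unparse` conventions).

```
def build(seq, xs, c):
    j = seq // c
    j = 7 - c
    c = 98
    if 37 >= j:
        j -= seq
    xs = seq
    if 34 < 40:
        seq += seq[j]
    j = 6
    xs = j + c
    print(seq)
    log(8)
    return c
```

log(8)

Transformed code:
def build(seq, xs, c):
    j = seq // 98
    j = 7 - 98
    if 37 >= j:
        j = j - seq
    xs = seq
    if 34 < 40:
        seq = seq + seq[j]
    j = 6
    xs = j + 98
    print(seq)
    log(8)
    return 98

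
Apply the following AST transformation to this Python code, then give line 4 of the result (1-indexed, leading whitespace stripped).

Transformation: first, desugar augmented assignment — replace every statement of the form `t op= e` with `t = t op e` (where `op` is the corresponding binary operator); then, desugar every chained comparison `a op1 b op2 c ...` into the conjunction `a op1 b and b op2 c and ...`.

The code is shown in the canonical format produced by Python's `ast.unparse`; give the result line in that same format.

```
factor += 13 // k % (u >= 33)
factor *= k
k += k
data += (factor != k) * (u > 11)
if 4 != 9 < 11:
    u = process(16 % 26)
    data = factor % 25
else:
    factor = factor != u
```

Transformed code:
factor = factor + 13 // k % (u >= 33)
factor = factor * k
k = k + k
data = data + (factor != k) * (u > 11)
if 4 != 9 and 9 < 11:
    u = process(16 % 26)
    data = factor % 25
else:
    factor = factor != u

data = data + (factor != k) * (u > 11)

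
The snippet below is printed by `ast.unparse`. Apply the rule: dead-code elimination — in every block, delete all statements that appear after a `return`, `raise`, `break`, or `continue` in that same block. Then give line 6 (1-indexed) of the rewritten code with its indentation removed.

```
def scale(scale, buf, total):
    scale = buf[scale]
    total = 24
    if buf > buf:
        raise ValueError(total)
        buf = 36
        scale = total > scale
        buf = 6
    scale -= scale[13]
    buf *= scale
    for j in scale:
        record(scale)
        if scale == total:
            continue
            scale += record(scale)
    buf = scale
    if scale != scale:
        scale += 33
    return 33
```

scale -= scale[13]

Transformed code:
def scale(scale, buf, total):
    scale = buf[scale]
    total = 24
    if buf > buf:
        raise ValueError(total)
    scale -= scale[13]
    buf *= scale
    for j in scale:
        record(scale)
        if scale == total:
            continue
    buf = scale
    if scale != scale:
        scale += 33
    return 33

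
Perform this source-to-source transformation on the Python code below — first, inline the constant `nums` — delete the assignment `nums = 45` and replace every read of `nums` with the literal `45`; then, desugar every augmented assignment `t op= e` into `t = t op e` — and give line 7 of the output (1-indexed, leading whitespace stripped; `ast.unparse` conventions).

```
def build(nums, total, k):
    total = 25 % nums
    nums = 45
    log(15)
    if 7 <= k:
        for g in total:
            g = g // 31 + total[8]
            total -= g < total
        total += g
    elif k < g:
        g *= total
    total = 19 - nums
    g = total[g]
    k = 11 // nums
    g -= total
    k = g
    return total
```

total = total - (g < total)

Transformed code:
def build(nums, total, k):
    total = 25 % 45
    log(15)
    if 7 <= k:
        for g in total:
            g = g // 31 + total[8]
            total = total - (g < total)
        total = total + g
    elif k < g:
        g = g * total
    total = 19 - 45
    g = total[g]
    k = 11 // 45
    g = g - total
    k = g
    return total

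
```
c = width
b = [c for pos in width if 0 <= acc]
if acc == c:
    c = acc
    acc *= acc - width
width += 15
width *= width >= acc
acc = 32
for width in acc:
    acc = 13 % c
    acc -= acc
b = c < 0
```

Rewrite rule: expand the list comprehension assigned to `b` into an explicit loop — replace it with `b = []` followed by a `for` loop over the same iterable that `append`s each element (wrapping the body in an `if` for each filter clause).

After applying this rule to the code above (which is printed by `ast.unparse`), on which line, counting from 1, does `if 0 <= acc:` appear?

Transformed code:
c = width
b = []
for pos in width:
    if 0 <= acc:
        b.append(c)
if acc == c:
    c = acc
    acc *= acc - width
width += 15
width *= width >= acc
acc = 32
for width in acc:
    acc = 13 % c
    acc -= acc
b = c < 0

4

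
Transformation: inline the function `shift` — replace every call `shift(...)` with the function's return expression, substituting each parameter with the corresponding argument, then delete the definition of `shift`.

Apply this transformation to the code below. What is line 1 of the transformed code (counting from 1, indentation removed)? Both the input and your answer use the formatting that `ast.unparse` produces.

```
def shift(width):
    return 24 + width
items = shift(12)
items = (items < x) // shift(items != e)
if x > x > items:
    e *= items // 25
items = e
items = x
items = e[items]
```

Transformed code:
items = 24 + 12
items = (items < x) // (24 + (items != e))
if x > x > items:
    e *= items // 25
items = e
items = x
items = e[items]

items = 24 + 12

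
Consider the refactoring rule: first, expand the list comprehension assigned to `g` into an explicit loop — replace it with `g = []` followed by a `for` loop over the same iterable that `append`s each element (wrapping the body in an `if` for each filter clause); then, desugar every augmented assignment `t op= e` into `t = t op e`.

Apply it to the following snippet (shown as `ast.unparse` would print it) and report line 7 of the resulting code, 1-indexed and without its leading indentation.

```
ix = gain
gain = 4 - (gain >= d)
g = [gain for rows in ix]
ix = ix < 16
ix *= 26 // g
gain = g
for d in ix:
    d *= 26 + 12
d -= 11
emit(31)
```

ix = ix * (26 // g)

Transformed code:
ix = gain
gain = 4 - (gain >= d)
g = []
for rows in ix:
    g.append(gain)
ix = ix < 16
ix = ix * (26 // g)
gain = g
for d in ix:
    d = d * (26 + 12)
d = d - 11
emit(31)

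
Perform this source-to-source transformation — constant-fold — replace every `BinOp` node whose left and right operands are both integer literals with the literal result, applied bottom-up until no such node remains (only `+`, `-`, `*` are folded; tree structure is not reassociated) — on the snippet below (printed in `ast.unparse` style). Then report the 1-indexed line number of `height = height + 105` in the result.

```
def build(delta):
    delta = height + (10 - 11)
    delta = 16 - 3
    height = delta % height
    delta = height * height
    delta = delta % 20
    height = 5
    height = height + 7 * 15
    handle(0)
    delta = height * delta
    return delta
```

8

Transformed code:
def build(delta):
    delta = height + -1
    delta = 13
    height = delta % height
    delta = height * height
    delta = delta % 20
    height = 5
    height = height + 105
    handle(0)
    delta = height * delta
    return delta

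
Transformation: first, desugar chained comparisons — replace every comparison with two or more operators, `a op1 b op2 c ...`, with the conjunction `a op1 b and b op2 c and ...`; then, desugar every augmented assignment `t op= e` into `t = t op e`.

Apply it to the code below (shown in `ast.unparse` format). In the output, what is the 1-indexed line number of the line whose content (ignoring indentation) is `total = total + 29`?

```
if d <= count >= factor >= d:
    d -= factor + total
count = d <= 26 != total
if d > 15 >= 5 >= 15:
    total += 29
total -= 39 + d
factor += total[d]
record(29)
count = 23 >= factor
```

Transformed code:
if d <= count and count >= factor and (factor >= d):
    d = d - (factor + total)
count = d <= 26 and 26 != total
if d > 15 and 15 >= 5 and (5 >= 15):
    total = total + 29
total = total - (39 + d)
factor = factor + total[d]
record(29)
count = 23 >= factor

5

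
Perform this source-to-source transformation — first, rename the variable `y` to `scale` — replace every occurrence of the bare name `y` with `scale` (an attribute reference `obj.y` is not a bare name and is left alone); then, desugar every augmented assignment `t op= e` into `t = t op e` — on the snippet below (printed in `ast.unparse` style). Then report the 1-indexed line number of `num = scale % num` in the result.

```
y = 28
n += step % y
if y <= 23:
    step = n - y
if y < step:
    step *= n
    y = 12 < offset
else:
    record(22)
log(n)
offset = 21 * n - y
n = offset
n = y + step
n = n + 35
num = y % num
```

15

Transformed code:
scale = 28
n = n + step % scale
if scale <= 23:
    step = n - scale
if scale < step:
    step = step * n
    scale = 12 < offset
else:
    record(22)
log(n)
offset = 21 * n - scale
n = offset
n = scale + step
n = n + 35
num = scale % num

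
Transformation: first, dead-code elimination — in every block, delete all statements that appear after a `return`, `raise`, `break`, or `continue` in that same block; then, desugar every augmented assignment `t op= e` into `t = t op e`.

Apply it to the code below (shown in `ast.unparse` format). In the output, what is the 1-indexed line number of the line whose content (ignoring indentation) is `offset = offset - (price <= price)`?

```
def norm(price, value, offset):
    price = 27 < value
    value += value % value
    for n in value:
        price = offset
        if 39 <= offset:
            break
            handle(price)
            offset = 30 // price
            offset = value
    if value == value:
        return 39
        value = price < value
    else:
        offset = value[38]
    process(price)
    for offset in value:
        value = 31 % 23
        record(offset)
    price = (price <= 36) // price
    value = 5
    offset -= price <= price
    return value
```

Transformed code:
def norm(price, value, offset):
    price = 27 < value
    value = value + value % value
    for n in value:
        price = offset
        if 39 <= offset:
            break
    if value == value:
        return 39
    else:
        offset = value[38]
    process(price)
    for offset in value:
        value = 31 % 23
        record(offset)
    price = (price <= 36) // price
    value = 5
    offset = offset - (price <= price)
    return value

18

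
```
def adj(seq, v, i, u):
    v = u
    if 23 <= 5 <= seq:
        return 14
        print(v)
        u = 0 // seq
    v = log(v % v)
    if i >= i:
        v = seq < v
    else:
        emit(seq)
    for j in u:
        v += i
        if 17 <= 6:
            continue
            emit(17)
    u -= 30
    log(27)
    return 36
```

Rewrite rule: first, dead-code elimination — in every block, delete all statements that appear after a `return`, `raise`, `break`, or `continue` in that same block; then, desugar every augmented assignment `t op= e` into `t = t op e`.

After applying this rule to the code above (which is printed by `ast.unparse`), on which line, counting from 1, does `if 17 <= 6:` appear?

Transformed code:
def adj(seq, v, i, u):
    v = u
    if 23 <= 5 <= seq:
        return 14
    v = log(v % v)
    if i >= i:
        v = seq < v
    else:
        emit(seq)
    for j in u:
        v = v + i
        if 17 <= 6:
            continue
    u = u - 30
    log(27)
    return 36

12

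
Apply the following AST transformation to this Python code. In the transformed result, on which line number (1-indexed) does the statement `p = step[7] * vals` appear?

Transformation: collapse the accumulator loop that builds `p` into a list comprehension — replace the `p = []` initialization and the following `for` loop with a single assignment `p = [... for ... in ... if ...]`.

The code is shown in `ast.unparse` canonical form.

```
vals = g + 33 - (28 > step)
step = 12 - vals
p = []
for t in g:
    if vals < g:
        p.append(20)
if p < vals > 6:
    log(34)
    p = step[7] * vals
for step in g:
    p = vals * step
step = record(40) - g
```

Transformed code:
vals = g + 33 - (28 > step)
step = 12 - vals
p = [20 for t in g if vals < g]
if p < vals > 6:
    log(34)
    p = step[7] * vals
for step in g:
    p = vals * step
step = record(40) - g

6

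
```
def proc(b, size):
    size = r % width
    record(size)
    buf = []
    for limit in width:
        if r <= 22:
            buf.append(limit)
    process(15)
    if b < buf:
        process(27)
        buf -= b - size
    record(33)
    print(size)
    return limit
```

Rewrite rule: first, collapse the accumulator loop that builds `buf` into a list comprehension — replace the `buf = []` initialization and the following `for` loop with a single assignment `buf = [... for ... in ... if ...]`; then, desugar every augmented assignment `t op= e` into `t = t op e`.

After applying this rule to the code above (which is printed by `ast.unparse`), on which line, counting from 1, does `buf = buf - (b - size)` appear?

Transformed code:
def proc(b, size):
    size = r % width
    record(size)
    buf = [limit for limit in width if r <= 22]
    process(15)
    if b < buf:
        process(27)
        buf = buf - (b - size)
    record(33)
    print(size)
    return limit

8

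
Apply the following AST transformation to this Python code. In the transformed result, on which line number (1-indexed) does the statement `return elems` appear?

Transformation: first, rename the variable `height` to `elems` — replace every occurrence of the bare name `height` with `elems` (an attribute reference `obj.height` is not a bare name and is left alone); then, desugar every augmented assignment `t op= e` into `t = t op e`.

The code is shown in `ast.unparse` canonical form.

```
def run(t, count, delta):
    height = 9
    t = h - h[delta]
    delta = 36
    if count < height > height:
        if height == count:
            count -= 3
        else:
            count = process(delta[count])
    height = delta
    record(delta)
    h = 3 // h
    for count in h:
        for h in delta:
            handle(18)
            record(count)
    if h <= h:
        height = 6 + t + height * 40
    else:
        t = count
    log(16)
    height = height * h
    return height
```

23

Transformed code:
def run(t, count, delta):
    elems = 9
    t = h - h[delta]
    delta = 36
    if count < elems > elems:
        if elems == count:
            count = count - 3
        else:
            count = process(delta[count])
    elems = delta
    record(delta)
    h = 3 // h
    for count in h:
        for h in delta:
            handle(18)
            record(count)
    if h <= h:
        elems = 6 + t + elems * 40
    else:
        t = count
    log(16)
    elems = elems * h
    return elems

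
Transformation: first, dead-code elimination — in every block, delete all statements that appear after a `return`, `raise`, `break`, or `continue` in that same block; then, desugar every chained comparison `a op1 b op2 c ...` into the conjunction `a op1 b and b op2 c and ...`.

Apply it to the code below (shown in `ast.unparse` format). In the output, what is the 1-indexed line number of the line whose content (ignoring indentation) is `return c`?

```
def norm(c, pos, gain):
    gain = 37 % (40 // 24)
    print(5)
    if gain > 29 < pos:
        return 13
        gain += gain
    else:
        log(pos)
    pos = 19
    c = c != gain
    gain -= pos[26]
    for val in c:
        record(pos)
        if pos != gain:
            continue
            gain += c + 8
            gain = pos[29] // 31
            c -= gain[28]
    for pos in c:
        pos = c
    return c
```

Transformed code:
def norm(c, pos, gain):
    gain = 37 % (40 // 24)
    print(5)
    if gain > 29 and 29 < pos:
        return 13
    else:
        log(pos)
    pos = 19
    c = c != gain
    gain -= pos[26]
    for val in c:
        record(pos)
        if pos != gain:
            continue
    for pos in c:
        pos = c
    return c

17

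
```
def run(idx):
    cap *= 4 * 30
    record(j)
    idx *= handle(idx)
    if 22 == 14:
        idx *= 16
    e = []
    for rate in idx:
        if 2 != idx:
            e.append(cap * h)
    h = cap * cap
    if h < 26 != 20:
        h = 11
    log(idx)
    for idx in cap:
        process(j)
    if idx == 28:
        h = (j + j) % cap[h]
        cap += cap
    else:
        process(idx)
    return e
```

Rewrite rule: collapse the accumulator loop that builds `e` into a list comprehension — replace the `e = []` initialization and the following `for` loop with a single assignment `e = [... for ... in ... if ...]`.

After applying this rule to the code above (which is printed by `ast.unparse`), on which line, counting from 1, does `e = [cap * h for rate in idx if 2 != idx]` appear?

7

Transformed code:
def run(idx):
    cap *= 4 * 30
    record(j)
    idx *= handle(idx)
    if 22 == 14:
        idx *= 16
    e = [cap * h for rate in idx if 2 != idx]
    h = cap * cap
    if h < 26 != 20:
        h = 11
    log(idx)
    for idx in cap:
        process(j)
    if idx == 28:
        h = (j + j) % cap[h]
        cap += cap
    else:
        process(idx)
    return e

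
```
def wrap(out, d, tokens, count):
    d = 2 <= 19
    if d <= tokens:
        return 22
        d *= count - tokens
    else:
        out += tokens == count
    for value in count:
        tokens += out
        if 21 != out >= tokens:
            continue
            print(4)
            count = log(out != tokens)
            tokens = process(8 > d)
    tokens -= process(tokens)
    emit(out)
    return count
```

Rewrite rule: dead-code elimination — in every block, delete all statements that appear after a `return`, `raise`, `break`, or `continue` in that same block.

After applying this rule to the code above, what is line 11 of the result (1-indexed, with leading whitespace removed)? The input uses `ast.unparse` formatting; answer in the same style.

tokens -= process(tokens)

Transformed code:
def wrap(out, d, tokens, count):
    d = 2 <= 19
    if d <= tokens:
        return 22
    else:
        out += tokens == count
    for value in count:
        tokens += out
        if 21 != out >= tokens:
            continue
    tokens -= process(tokens)
    emit(out)
    return count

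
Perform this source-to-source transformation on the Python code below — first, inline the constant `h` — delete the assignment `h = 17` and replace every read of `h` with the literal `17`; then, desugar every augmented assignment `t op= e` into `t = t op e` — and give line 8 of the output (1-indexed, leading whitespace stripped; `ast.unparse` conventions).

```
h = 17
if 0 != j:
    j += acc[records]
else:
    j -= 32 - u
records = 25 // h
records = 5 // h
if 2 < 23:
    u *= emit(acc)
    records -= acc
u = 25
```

u = u * emit(acc)

Transformed code:
if 0 != j:
    j = j + acc[records]
else:
    j = j - (32 - u)
records = 25 // 17
records = 5 // 17
if 2 < 23:
    u = u * emit(acc)
    records = records - acc
u = 25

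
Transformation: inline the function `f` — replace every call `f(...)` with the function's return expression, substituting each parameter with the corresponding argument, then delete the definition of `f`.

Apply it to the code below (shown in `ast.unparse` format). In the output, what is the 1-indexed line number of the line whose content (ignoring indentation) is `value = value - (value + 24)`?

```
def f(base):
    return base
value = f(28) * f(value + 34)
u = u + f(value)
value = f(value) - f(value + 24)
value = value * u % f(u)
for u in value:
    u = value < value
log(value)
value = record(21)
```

3

Transformed code:
value = 28 * (value + 34)
u = u + value
value = value - (value + 24)
value = value * u % u
for u in value:
    u = value < value
log(value)
value = record(21)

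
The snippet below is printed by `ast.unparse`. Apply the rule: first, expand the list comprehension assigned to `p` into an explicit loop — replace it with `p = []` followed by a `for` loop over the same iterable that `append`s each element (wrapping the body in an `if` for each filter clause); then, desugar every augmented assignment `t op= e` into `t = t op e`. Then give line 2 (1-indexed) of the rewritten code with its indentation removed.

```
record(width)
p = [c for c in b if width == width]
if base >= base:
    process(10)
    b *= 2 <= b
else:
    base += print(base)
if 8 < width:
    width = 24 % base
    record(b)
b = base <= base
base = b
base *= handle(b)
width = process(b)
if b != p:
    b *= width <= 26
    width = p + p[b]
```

p = []

Transformed code:
record(width)
p = []
for c in b:
    if width == width:
        p.append(c)
if base >= base:
    process(10)
    b = b * (2 <= b)
else:
    base = base + print(base)
if 8 < width:
    width = 24 % base
    record(b)
b = base <= base
base = b
base = base * handle(b)
width = process(b)
if b != p:
    b = b * (width <= 26)
    width = p + p[b]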